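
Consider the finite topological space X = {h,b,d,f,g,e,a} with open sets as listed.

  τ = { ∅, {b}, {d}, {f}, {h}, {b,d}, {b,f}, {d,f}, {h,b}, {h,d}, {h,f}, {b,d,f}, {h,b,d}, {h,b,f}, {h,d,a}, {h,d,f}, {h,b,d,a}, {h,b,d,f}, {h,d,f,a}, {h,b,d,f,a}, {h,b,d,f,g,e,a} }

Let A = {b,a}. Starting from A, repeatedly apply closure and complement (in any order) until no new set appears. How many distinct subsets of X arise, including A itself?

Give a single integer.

cl via duality: int({h,d,f,g,e}) = {h,d,f}, so X∖{h,d,f} = {b,g,e,a}
Write k for closure, c for complement:
  1. A     = {b,a}
  2. kA    = {b,g,e,a}
  3. cA    = {h,d,f,g,e}
  4. ckA   = {h,d,f}
  5. kcA   = {h,d,f,g,e,a}
  6. ckcA  = {b}
  7. kckcA = {b,g,e}
  8. ckckcA = {h,d,f,a}
applying k or c yields no new set

8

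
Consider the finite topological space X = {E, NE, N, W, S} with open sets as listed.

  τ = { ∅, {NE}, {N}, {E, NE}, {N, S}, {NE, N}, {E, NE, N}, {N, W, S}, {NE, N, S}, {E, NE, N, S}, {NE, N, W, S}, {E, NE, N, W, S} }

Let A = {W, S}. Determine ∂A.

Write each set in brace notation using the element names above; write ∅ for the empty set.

open subsets of A: ∅; so int(A) = ∅
closure: X∖int(X∖A) = X∖{E, NE, N} = {W, S}
∂A = {W, S} minus ∅ = {W, S}

{W, S}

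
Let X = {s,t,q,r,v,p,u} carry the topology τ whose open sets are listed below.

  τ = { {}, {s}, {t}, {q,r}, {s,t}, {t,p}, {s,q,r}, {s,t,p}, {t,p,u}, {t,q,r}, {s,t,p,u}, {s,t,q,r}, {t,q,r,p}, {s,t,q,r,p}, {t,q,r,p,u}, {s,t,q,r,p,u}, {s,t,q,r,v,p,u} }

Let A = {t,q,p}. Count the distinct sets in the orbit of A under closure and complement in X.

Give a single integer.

12

closure: X∖int(X∖A) = X∖{s} = {t,q,r,v,p,u}
Let k=closure and c=complement:
  1. A     = {t,q,p}
  2. kA    = {t,q,r,v,p,u}
  3. cA    = {s,r,v,u}
  4. ckA   = {s}
  5. kcA   = {s,q,r,v,u}
  6. kckA  = {s,v}
  7. ckcA  = {t,p}
  8. ckckA = {t,q,r,p,u}
  9. kckcA = {t,v,p,u}
  10. ckckcA = {s,q,r}
  11. kckckcA = {s,q,r,v}
  12. ckckckcA = {t,p,u}
— saturated at 12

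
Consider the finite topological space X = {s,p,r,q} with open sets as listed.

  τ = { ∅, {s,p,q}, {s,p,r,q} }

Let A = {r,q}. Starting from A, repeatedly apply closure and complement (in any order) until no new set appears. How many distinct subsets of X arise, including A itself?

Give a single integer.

closure: X∖int(X∖A) = X∖∅ = {s,p,r,q}
Let k=closure and c=complement:
  1. A     = {r,q}
  2. kA    = {s,p,r,q}
  3. cA    = {s,p}
  4. ckA   = ∅
— saturated at 4

4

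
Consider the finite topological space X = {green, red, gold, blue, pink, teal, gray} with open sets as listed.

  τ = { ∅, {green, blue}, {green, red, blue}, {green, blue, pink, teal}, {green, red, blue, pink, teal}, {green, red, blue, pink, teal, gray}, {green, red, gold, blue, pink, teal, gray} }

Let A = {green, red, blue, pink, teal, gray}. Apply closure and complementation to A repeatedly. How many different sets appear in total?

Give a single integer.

complement {gold}; its interior ∅; cl(A) = X∖∅ = {green, red, gold, blue, pink, teal, gray}
With k = closure, c = complement:
  1. A     = {green, red, blue, pink, teal, gray}
  2. kA    = {green, red, gold, blue, pink, teal, gray}
  3. cA    = {gold}
  4. ckA   = ∅
k, c of each give nothing new

4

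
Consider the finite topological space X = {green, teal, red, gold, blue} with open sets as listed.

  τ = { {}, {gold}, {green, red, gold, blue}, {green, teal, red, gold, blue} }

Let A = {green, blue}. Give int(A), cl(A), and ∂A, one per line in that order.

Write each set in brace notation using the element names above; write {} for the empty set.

int(A) = {}
cl(A)  = {green, teal, red, blue}
∂A     = {green, teal, red, blue}

interior: largest open inside A is {} (from {})
cl via duality: int({teal, red, gold}) = {gold}, so X∖{gold} = {green, teal, red, blue}
cl∖int = {green, teal, red, blue}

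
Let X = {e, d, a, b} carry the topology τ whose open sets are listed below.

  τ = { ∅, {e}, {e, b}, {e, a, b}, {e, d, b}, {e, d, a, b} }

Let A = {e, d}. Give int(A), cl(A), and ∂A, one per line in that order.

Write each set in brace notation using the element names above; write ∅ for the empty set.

open subsets of A: ∅, {e}; so int(A) = {e}
closure: X∖int(X∖A) = X∖∅ = {e, d, a, b}
∂A = {e, d, a, b} minus {e} = {d, a, b}

int(A) = {e}
cl(A)  = {e, d, a, b}
∂A     = {d, a, b}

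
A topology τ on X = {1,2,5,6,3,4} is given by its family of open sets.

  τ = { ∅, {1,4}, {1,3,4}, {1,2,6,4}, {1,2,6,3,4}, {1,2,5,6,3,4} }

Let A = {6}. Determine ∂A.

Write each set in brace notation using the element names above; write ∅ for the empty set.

opens ⊆ A: ∅; union → int = ∅
complement {1,2,5,3,4}; its interior {1,3,4}; cl(A) = X∖{1,3,4} = {2,5,6}
boundary = {2,5,6} ∖ ∅ = {2,5,6}

{2,5,6}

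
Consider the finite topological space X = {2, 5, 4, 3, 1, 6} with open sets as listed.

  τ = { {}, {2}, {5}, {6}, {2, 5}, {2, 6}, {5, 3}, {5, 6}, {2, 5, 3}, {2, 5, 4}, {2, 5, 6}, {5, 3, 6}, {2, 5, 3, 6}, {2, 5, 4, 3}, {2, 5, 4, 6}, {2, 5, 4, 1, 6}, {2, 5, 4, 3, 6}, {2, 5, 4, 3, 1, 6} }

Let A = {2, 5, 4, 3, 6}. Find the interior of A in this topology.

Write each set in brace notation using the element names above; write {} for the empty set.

opens ⊆ A: {}, {6}, {2}, {5}, {5, 3}, {2, 5}, {5, 6}, {2, 6}, {2, 5, 3}, {2, 5, 6}, {5, 3, 6}, {2, 5, 4}, {2, 5, 3, 6}, {2, 5, 4, 3}, {2, 5, 4, 6}, {2, 5, 4, 3, 6}; union → int = {2, 5, 4, 3, 6}

{2, 5, 4, 3, 6}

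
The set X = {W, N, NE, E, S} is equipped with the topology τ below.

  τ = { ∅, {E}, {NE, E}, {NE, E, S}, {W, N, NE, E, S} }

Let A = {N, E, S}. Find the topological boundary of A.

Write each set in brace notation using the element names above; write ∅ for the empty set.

interior: largest open inside A is {E} (from ∅, {E})
cl via duality: int({W, NE}) = ∅, so X∖∅ = {W, N, NE, E, S}
cl∖int = {W, N, NE, S}

{W, N, NE, S}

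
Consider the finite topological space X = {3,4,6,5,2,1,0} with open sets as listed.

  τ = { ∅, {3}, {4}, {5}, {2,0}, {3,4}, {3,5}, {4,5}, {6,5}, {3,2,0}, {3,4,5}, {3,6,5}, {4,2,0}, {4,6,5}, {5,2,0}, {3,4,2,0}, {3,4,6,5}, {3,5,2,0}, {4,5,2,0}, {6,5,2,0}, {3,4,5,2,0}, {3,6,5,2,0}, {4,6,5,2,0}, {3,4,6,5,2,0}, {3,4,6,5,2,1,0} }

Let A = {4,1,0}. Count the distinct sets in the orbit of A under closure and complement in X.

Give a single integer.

X∖A={3,6,5,2}, int(X∖A)={3,6,5}, hence cl(A)={4,2,1,0}
Orbit (k=closure, c=complement):
  1. A     = {4,1,0}
  2. kA    = {4,2,1,0}
  3. cA    = {3,6,5,2}
  4. ckA   = {3,6,5}
  5. kcA   = {3,6,5,2,1,0}
  6. kckA  = {3,6,5,1}
  7. ckcA  = {4}
  8. ckckA = {4,2,0}
  9. kckcA = {4,1}
  10. ckckcA = {3,6,5,2,0}
(closed under both — stop)

10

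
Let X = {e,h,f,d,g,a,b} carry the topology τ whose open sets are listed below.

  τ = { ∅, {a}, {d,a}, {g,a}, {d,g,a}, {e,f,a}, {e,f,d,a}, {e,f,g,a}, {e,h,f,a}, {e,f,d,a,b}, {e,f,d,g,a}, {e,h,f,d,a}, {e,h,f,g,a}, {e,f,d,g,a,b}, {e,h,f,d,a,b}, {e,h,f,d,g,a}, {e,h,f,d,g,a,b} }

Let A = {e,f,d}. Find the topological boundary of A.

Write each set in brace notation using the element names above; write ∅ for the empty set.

{e,h,f,d,b}

opens ⊆ A: ∅; union → int = ∅
complement {h,g,a,b}; its interior {g,a}; cl(A) = X∖{g,a} = {e,h,f,d,b}
boundary = {e,h,f,d,b} ∖ ∅ = {e,h,f,d,b}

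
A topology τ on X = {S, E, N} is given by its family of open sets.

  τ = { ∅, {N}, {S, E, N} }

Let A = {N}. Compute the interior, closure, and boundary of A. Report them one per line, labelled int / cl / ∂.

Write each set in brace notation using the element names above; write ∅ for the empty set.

int(A) = {N}
cl(A)  = {S, E, N}
∂A     = {S, E}

U open, U⊆A: ∅, {N}. int(A) = ⋃ = {N}
X∖A={S, E}, int(X∖A)=∅, hence cl(A)={S, E, N}
∂A: remove int from cl → {S, E}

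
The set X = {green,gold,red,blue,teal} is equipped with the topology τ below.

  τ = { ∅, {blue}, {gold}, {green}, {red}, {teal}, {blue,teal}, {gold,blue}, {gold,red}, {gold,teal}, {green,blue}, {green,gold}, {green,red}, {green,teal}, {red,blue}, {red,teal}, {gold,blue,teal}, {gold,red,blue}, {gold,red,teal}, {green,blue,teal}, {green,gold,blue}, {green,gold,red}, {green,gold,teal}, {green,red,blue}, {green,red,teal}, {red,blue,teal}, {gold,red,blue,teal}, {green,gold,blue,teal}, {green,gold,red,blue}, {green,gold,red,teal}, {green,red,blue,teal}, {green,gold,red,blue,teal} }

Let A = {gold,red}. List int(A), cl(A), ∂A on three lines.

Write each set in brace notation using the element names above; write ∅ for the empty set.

int(A) = {gold,red}
cl(A)  = {gold,red}
∂A     = ∅

U open, U⊆A: ∅, {gold}, {red}, {gold,red}. int(A) = ⋃ = {gold,red}
X∖A={green,blue,teal}, int(X∖A)={green,blue,teal}, hence cl(A)={gold,red}
∂A: remove int from cl → ∅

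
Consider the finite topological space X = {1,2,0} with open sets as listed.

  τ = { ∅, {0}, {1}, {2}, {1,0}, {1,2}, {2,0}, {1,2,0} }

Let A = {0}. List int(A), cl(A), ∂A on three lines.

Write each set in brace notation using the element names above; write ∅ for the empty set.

U open, U⊆A: ∅, {0}. int(A) = ⋃ = {0}
X∖A={1,2}, int(X∖A)={1,2}, hence cl(A)={0}
∂A: remove int from cl → ∅

int(A) = {0}
cl(A)  = {0}
∂A     = ∅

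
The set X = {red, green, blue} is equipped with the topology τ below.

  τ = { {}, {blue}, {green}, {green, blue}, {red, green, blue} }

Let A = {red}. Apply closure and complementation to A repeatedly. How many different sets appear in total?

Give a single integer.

complement {green, blue}; its interior {green, blue}; cl(A) = X∖{green, blue} = {red}
With k = closure, c = complement:
  1. A     = {red}
  2. cA    = {green, blue}
  3. kcA   = {red, green, blue}
  4. ckcA  = {}
k, c of each give nothing new

4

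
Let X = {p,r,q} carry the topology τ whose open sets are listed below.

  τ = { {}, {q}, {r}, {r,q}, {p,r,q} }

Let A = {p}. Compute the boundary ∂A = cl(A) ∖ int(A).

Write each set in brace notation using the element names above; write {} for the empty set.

{p}

interior: largest open inside A is {} (from {})
cl via duality: int({r,q}) = {r,q}, so X∖{r,q} = {p}
cl∖int = {p}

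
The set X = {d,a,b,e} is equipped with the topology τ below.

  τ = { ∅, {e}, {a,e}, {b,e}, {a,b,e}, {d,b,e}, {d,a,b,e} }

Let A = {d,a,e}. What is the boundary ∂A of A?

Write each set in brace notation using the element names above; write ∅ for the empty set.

{d,b}

U open, U⊆A: ∅, {e}, {a,e}. int(A) = ⋃ = {a,e}
X∖A={b}, int(X∖A)=∅, hence cl(A)={d,a,b,e}
∂A: remove int from cl → {d,b}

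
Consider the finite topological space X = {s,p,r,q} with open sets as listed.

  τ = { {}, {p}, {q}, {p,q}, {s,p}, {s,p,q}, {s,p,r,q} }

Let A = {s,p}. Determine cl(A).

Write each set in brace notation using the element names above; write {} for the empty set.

{s,p,r}

X∖A={r,q}, int(X∖A)={q}, hence cl(A)={s,p,r}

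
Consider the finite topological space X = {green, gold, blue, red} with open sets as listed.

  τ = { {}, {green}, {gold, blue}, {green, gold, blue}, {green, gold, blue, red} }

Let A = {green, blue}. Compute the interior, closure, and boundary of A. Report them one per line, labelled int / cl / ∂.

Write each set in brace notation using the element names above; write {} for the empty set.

int(A) = {green}
cl(A)  = {green, gold, blue, red}
∂A     = {gold, blue, red}

opens ⊆ A: {}, {green}; union → int = {green}
complement {gold, red}; its interior {}; cl(A) = X∖{} = {green, gold, blue, red}
boundary = {green, gold, blue, red} ∖ {green} = {gold, blue, red}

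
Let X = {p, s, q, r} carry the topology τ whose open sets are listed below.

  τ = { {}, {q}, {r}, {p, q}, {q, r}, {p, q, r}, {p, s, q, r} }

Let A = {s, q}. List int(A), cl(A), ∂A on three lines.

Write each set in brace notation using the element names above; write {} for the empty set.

U open, U⊆A: {}, {q}. int(A) = ⋃ = {q}
X∖A={p, r}, int(X∖A)={r}, hence cl(A)={p, s, q}
∂A: remove int from cl → {p, s}

int(A) = {q}
cl(A)  = {p, s, q}
∂A     = {p, s}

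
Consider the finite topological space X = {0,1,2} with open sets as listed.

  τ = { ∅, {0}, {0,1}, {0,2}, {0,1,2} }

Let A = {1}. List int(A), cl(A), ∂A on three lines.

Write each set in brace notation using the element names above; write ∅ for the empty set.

open subsets of A: ∅; so int(A) = ∅
closure: X∖int(X∖A) = X∖{0,2} = {1}
∂A = {1} minus ∅ = {1}

int(A) = ∅
cl(A)  = {1}
∂A     = {1}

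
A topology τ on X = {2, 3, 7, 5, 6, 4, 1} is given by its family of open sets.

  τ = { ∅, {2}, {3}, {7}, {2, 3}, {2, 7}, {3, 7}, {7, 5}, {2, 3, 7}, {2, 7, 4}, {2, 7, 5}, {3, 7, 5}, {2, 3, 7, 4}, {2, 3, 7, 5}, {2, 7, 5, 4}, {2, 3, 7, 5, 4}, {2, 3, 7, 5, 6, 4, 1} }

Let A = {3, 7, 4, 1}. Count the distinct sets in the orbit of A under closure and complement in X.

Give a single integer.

complement {2, 5, 6}; its interior {2}; cl(A) = X∖{2} = {3, 7, 5, 6, 4, 1}
With k = closure, c = complement:
  1. A     = {3, 7, 4, 1}
  2. kA    = {3, 7, 5, 6, 4, 1}
  3. cA    = {2, 5, 6}
  4. ckA   = {2}
  5. kcA   = {2, 5, 6, 4, 1}
  6. kckA  = {2, 6, 4, 1}
  7. ckcA  = {3, 7}
  8. ckckA = {3, 7, 5}
k, c of each give nothing new

8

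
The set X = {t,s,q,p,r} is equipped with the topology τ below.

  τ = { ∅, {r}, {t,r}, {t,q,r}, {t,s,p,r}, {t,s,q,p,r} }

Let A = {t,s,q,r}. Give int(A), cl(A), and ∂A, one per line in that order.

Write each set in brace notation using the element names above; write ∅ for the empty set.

int(A) = {t,q,r}
cl(A)  = {t,s,q,p,r}
∂A     = {s,p}

U open, U⊆A: ∅, {r}, {t,r}, {t,q,r}. int(A) = ⋃ = {t,q,r}
X∖A={p}, int(X∖A)=∅, hence cl(A)={t,s,q,p,r}
∂A: remove int from cl → {s,p}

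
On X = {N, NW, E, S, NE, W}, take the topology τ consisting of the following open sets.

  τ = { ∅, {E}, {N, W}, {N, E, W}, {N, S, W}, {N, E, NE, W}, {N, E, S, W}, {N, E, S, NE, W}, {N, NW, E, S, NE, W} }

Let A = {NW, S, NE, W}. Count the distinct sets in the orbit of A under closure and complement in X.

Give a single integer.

cl via duality: int({N, E}) = {E}, so X∖{E} = {N, NW, S, NE, W}
Write k for closure, c for complement:
  1. A     = {NW, S, NE, W}
  2. kA    = {N, NW, S, NE, W}
  3. cA    = {N, E}
  4. ckA   = {E}
  5. kcA   = {N, NW, E, S, NE, W}
  6. kckA  = {NW, E, NE}
  7. ckcA  = ∅
  8. ckckA = {N, S, W}
applying k or c yields no new set

8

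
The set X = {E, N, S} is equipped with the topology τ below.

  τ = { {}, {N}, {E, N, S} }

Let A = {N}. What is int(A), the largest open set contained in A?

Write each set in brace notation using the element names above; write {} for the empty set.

{N}

open subsets of A: {}, {N}; so int(A) = {N}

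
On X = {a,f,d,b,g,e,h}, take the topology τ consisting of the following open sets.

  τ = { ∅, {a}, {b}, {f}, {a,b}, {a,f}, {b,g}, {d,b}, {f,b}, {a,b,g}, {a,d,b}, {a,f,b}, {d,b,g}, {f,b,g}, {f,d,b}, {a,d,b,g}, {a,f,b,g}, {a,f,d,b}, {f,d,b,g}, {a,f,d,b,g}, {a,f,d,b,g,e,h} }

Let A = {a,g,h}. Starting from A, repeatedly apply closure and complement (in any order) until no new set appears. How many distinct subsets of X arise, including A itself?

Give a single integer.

8

complement {f,d,b,e}; its interior {f,d,b}; cl(A) = X∖{f,d,b} = {a,g,e,h}
With k = closure, c = complement:
  1. A     = {a,g,h}
  2. kA    = {a,g,e,h}
  3. cA    = {f,d,b,e}
  4. ckA   = {f,d,b}
  5. kcA   = {f,d,b,g,e,h}
  6. ckcA  = {a}
  7. kckcA = {a,e,h}
  8. ckckcA = {f,d,b,g}
k, c of each give nothing new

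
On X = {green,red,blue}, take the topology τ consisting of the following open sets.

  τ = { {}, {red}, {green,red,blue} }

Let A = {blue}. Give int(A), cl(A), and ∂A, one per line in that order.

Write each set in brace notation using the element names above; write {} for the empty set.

U open, U⊆A: {}. int(A) = ⋃ = {}
X∖A={green,red}, int(X∖A)={red}, hence cl(A)={green,blue}
∂A: remove int from cl → {green,blue}

int(A) = {}
cl(A)  = {green,blue}
∂A     = {green,blue}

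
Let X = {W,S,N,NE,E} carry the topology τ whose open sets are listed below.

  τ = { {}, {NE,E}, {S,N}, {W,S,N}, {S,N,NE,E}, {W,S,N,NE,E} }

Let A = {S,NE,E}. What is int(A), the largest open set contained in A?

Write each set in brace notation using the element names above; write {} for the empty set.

open subsets of A: {}, {NE,E}; so int(A) = {NE,E}

{NE,E}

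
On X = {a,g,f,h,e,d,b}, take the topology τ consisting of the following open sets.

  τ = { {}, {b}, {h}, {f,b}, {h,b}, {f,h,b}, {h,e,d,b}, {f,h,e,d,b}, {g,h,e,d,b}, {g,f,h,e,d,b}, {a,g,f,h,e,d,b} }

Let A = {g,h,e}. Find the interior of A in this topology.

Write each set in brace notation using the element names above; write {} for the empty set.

{h}

opens ⊆ A: {}, {h}; union → int = {h}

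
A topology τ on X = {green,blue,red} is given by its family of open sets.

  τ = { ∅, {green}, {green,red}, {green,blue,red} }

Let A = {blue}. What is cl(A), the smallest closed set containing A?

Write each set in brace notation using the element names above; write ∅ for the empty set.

{blue}

X∖A={green,red}, int(X∖A)={green,red}, hence cl(A)={blue}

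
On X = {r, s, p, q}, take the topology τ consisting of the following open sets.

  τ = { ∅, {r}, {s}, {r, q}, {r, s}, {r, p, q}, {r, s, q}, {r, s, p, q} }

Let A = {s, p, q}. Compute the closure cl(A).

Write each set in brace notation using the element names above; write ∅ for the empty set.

{s, p, q}

cl via duality: int({r}) = {r}, so X∖{r} = {s, p, q}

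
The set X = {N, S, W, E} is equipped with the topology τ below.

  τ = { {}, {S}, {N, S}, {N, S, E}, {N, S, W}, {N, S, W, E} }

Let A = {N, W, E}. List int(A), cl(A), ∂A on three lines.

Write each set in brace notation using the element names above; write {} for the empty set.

int(A) = {}
cl(A)  = {N, W, E}
∂A     = {N, W, E}

open subsets of A: {}; so int(A) = {}
closure: X∖int(X∖A) = X∖{S} = {N, W, E}
∂A = {N, W, E} minus {} = {N, W, E}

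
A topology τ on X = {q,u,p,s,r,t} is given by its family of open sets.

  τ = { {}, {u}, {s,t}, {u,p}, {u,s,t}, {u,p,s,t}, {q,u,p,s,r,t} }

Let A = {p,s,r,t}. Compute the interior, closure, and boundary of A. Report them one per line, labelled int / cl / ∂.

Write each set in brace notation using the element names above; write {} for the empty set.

int(A) = {s,t}
cl(A)  = {q,p,s,r,t}
∂A     = {q,p,r}

opens ⊆ A: {}, {s,t}; union → int = {s,t}
complement {q,u}; its interior {u}; cl(A) = X∖{u} = {q,p,s,r,t}
boundary = {q,p,s,r,t} ∖ {s,t} = {q,p,r}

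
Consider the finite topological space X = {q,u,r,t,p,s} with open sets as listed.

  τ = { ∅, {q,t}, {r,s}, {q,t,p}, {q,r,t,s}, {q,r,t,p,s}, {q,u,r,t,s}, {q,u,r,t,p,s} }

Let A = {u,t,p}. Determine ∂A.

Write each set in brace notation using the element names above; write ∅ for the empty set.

{q,u,t,p}

interior: largest open inside A is ∅ (from ∅)
cl via duality: int({q,r,s}) = {r,s}, so X∖{r,s} = {q,u,t,p}
cl∖int = {q,u,t,p}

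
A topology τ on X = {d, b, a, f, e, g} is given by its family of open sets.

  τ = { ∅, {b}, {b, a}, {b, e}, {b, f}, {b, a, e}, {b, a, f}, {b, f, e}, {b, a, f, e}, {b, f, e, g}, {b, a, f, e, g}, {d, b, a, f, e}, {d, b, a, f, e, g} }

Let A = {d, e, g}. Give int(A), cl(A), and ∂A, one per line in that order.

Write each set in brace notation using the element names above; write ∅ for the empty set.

int(A) = ∅
cl(A)  = {d, e, g}
∂A     = {d, e, g}

interior: largest open inside A is ∅ (from ∅)
cl via duality: int({b, a, f}) = {b, a, f}, so X∖{b, a, f} = {d, e, g}
cl∖int = {d, e, g}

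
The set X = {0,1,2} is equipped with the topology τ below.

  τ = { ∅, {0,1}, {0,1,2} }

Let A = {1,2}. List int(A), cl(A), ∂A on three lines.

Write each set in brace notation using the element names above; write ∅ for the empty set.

interior: largest open inside A is ∅ (from ∅)
cl via duality: int({0}) = ∅, so X∖∅ = {0,1,2}
cl∖int = {0,1,2}

int(A) = ∅
cl(A)  = {0,1,2}
∂A     = {0,1,2}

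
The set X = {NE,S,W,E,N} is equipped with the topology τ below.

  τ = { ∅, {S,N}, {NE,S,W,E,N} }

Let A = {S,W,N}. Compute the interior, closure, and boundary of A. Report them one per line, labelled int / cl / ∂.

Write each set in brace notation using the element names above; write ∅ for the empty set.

open subsets of A: ∅, {S,N}; so int(A) = {S,N}
closure: X∖int(X∖A) = X∖∅ = {NE,S,W,E,N}
∂A = {NE,S,W,E,N} minus {S,N} = {NE,W,E}

int(A) = {S,N}
cl(A)  = {NE,S,W,E,N}
∂A     = {NE,W,E}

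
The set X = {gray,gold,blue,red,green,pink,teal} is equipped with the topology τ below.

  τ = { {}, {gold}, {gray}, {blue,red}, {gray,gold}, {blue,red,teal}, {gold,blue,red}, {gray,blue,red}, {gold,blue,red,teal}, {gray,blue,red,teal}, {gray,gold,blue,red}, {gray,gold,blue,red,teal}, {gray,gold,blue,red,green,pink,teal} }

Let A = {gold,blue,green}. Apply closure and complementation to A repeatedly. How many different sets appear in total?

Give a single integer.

10

cl via duality: int({gray,red,pink,teal}) = {gray}, so X∖{gray} = {gold,blue,red,green,pink,teal}
Write k for closure, c for complement:
  1. A     = {gold,blue,green}
  2. kA    = {gold,blue,red,green,pink,teal}
  3. cA    = {gray,red,pink,teal}
  4. ckA   = {gray}
  5. kcA   = {gray,blue,red,green,pink,teal}
  6. kckA  = {gray,green,pink}
  7. ckcA  = {gold}
  8. ckckA = {gold,blue,red,teal}
  9. kckcA = {gold,green,pink}
  10. ckckcA = {gray,blue,red,teal}
applying k or c yields no new set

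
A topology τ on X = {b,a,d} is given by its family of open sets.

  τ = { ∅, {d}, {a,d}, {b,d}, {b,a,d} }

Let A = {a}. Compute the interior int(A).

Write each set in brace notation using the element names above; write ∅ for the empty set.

∅

open subsets of A: ∅; so int(A) = ∅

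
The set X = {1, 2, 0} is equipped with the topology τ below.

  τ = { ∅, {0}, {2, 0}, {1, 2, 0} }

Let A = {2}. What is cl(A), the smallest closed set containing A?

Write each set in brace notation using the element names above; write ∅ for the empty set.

{1, 2}

complement {1, 0}; its interior {0}; cl(A) = X∖{0} = {1, 2}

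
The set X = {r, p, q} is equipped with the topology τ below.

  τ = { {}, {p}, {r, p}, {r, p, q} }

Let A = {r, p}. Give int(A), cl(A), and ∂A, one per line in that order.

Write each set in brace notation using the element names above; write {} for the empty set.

interior: largest open inside A is {r, p} (from {}, {p}, {r, p})
cl via duality: int({q}) = {}, so X∖{} = {r, p, q}
cl∖int = {q}

int(A) = {r, p}
cl(A)  = {r, p, q}
∂A     = {q}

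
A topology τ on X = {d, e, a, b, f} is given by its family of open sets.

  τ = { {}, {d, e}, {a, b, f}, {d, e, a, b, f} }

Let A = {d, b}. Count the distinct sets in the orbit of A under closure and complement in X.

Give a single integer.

closure: X∖int(X∖A) = X∖{} = {d, e, a, b, f}
Let k=closure and c=complement:
  1. A     = {d, b}
  2. kA    = {d, e, a, b, f}
  3. cA    = {e, a, f}
  4. ckA   = {}
— saturated at 4

4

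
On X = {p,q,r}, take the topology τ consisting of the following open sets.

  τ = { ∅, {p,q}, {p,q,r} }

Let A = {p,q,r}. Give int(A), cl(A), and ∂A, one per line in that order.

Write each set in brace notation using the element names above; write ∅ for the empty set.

U open, U⊆A: ∅, {p,q}, {p,q,r}. int(A) = ⋃ = {p,q,r}
X∖A=∅, int(X∖A)=∅, hence cl(A)={p,q,r}
∂A: remove int from cl → ∅

int(A) = {p,q,r}
cl(A)  = {p,q,r}
∂A     = ∅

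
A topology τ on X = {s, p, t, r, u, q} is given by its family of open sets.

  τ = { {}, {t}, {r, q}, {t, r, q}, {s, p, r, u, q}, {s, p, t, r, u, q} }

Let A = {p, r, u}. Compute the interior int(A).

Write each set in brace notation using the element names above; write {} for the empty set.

{}

interior: largest open inside A is {} (from {})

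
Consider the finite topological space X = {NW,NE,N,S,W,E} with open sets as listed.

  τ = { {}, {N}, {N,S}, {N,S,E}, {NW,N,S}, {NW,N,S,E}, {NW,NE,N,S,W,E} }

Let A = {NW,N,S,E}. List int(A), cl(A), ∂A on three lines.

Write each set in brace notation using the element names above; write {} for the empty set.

interior: largest open inside A is {NW,N,S,E} (from {}, {N}, {N,S}, {N,S,E}, {NW,N,S}, {NW,N,S,E})
cl via duality: int({NE,W}) = {}, so X∖{} = {NW,NE,N,S,W,E}
cl∖int = {NE,W}

int(A) = {NW,N,S,E}
cl(A)  = {NW,NE,N,S,W,E}
∂A     = {NE,W}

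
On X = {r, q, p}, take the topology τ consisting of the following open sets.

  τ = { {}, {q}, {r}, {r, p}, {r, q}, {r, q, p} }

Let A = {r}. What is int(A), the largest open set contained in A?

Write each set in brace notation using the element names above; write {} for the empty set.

U open, U⊆A: {}, {r}. int(A) = ⋃ = {r}

{r}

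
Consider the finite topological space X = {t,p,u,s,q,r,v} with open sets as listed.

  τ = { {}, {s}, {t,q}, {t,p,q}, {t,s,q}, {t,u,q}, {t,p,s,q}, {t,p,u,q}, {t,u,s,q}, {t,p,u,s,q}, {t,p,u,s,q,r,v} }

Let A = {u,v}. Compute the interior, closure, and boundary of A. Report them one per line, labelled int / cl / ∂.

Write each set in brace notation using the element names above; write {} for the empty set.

int(A) = {}
cl(A)  = {u,r,v}
∂A     = {u,r,v}

interior: largest open inside A is {} (from {})
cl via duality: int({t,p,s,q,r}) = {t,p,s,q}, so X∖{t,p,s,q} = {u,r,v}
cl∖int = {u,r,v}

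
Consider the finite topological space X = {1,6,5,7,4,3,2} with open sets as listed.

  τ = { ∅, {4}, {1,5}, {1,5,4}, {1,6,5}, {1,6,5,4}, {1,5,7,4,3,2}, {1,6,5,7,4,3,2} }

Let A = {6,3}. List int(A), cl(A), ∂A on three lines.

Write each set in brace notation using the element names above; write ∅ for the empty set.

int(A) = ∅
cl(A)  = {6,7,3,2}
∂A     = {6,7,3,2}

interior: largest open inside A is ∅ (from ∅)
cl via duality: int({1,5,7,4,2}) = {1,5,4}, so X∖{1,5,4} = {6,7,3,2}
cl∖int = {6,7,3,2}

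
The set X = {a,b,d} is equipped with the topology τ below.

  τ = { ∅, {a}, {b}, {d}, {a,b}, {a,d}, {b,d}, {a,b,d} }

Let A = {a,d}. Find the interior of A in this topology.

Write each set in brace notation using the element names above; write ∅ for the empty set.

{a,d}

interior: largest open inside A is {a,d} (from ∅, {d}, {a}, {a,d})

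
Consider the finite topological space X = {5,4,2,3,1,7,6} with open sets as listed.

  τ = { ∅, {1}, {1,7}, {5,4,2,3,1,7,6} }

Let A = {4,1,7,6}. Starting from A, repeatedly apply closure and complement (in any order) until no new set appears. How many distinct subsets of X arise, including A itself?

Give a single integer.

X∖A={5,2,3}, int(X∖A)=∅, hence cl(A)={5,4,2,3,1,7,6}
Orbit (k=closure, c=complement):
  1. A     = {4,1,7,6}
  2. kA    = {5,4,2,3,1,7,6}
  3. cA    = {5,2,3}
  4. ckA   = ∅
  5. kcA   = {5,4,2,3,6}
  6. ckcA  = {1,7}
(closed under both — stop)

6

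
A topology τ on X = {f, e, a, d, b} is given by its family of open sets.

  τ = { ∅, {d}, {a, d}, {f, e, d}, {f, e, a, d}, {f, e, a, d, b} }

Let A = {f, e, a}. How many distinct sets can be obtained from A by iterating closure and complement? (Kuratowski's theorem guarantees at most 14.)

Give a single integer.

complement {d, b}; its interior {d}; cl(A) = X∖{d} = {f, e, a, b}
With k = closure, c = complement:
  1. A     = {f, e, a}
  2. kA    = {f, e, a, b}
  3. cA    = {d, b}
  4. ckA   = {d}
  5. kcA   = {f, e, a, d, b}
  6. ckcA  = ∅
k, c of each give nothing new

6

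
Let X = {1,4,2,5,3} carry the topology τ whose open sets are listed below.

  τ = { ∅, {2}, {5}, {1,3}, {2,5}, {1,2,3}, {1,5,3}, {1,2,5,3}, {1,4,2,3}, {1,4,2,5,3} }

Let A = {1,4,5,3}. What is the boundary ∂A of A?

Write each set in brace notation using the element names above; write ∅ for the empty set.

{4}

opens ⊆ A: ∅, {5}, {1,3}, {1,5,3}; union → int = {1,5,3}
complement {2}; its interior {2}; cl(A) = X∖{2} = {1,4,5,3}
boundary = {1,4,5,3} ∖ {1,5,3} = {4}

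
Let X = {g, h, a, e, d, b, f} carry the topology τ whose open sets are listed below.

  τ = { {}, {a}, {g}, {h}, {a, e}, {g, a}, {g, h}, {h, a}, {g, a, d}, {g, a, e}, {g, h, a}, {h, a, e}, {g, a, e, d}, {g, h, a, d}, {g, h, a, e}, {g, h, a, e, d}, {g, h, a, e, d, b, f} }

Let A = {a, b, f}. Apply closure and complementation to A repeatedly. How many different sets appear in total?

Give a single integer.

8

complement {g, h, e, d}; its interior {g, h}; cl(A) = X∖{g, h} = {a, e, d, b, f}
With k = closure, c = complement:
  1. A     = {a, b, f}
  2. kA    = {a, e, d, b, f}
  3. cA    = {g, h, e, d}
  4. ckA   = {g, h}
  5. kcA   = {g, h, e, d, b, f}
  6. kckA  = {g, h, d, b, f}
  7. ckcA  = {a}
  8. ckckA = {a, e}
k, c of each give nothing new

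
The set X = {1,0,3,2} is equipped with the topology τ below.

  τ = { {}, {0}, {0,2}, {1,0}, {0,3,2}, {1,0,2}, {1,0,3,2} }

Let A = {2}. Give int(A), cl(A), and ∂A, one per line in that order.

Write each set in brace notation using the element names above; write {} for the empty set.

int(A) = {}
cl(A)  = {3,2}
∂A     = {3,2}

open subsets of A: {}; so int(A) = {}
closure: X∖int(X∖A) = X∖{1,0} = {3,2}
∂A = {3,2} minus {} = {3,2}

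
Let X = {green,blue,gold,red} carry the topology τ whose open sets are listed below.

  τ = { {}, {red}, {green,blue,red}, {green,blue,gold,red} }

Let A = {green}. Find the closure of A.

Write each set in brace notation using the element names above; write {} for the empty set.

{green,blue,gold}

cl via duality: int({blue,gold,red}) = {red}, so X∖{red} = {green,blue,gold}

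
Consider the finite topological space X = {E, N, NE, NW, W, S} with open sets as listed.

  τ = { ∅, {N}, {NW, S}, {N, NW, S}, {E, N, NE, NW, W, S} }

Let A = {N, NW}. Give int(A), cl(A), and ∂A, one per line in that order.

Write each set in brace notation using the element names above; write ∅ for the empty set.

int(A) = {N}
cl(A)  = {E, N, NE, NW, W, S}
∂A     = {E, NE, NW, W, S}

opens ⊆ A: ∅, {N}; union → int = {N}
complement {E, NE, W, S}; its interior ∅; cl(A) = X∖∅ = {E, N, NE, NW, W, S}
boundary = {E, N, NE, NW, W, S} ∖ {N} = {E, NE, NW, W, S}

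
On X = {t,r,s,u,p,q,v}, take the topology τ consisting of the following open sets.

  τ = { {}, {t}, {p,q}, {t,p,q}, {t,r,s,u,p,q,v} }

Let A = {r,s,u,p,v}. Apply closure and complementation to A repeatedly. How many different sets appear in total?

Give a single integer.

8

complement {t,q}; its interior {t}; cl(A) = X∖{t} = {r,s,u,p,q,v}
With k = closure, c = complement:
  1. A     = {r,s,u,p,v}
  2. kA    = {r,s,u,p,q,v}
  3. cA    = {t,q}
  4. ckA   = {t}
  5. kcA   = {t,r,s,u,p,q,v}
  6. kckA  = {t,r,s,u,v}
  7. ckcA  = {}
  8. ckckA = {p,q}
k, c of each give nothing new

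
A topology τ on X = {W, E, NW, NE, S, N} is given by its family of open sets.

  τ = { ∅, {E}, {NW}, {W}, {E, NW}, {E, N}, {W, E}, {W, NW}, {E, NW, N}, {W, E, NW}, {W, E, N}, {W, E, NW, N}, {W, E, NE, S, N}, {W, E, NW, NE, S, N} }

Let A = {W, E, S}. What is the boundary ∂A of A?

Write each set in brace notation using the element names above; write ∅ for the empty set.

{NE, S, N}

opens ⊆ A: ∅, {E}, {W}, {W, E}; union → int = {W, E}
complement {NW, NE, N}; its interior {NW}; cl(A) = X∖{NW} = {W, E, NE, S, N}
boundary = {W, E, NE, S, N} ∖ {W, E} = {NE, S, N}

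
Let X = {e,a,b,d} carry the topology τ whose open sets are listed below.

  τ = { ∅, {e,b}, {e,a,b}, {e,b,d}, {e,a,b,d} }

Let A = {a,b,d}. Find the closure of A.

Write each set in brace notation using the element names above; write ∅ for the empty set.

complement {e}; its interior ∅; cl(A) = X∖∅ = {e,a,b,d}

{e,a,b,d}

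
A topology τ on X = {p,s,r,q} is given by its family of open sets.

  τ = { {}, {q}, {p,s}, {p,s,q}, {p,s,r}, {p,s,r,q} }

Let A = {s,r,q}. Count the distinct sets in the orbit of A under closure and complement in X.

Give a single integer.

6

complement {p}; its interior {}; cl(A) = X∖{} = {p,s,r,q}
With k = closure, c = complement:
  1. A     = {s,r,q}
  2. kA    = {p,s,r,q}
  3. cA    = {p}
  4. ckA   = {}
  5. kcA   = {p,s,r}
  6. ckcA  = {q}
k, c of each give nothing new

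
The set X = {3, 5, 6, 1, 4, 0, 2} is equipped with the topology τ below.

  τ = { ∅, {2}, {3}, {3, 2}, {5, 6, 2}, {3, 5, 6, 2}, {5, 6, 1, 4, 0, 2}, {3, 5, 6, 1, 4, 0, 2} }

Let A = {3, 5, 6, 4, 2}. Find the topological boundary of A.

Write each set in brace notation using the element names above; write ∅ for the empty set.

{1, 4, 0}

open subsets of A: ∅, {2}, {3}, {3, 2}, {5, 6, 2}, {3, 5, 6, 2}; so int(A) = {3, 5, 6, 2}
closure: X∖int(X∖A) = X∖∅ = {3, 5, 6, 1, 4, 0, 2}
∂A = {3, 5, 6, 1, 4, 0, 2} minus {3, 5, 6, 2} = {1, 4, 0}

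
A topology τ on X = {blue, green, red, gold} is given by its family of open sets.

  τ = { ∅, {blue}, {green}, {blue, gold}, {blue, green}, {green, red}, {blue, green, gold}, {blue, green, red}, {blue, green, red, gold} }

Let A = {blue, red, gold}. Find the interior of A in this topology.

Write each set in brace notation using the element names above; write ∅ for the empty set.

{blue, gold}

open subsets of A: ∅, {blue}, {blue, gold}; so int(A) = {blue, gold}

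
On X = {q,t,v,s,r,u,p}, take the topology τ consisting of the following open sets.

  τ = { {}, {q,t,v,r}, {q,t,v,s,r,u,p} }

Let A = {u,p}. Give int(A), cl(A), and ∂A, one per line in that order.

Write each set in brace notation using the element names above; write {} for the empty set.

int(A) = {}
cl(A)  = {s,u,p}
∂A     = {s,u,p}

U open, U⊆A: {}. int(A) = ⋃ = {}
X∖A={q,t,v,s,r}, int(X∖A)={q,t,v,r}, hence cl(A)={s,u,p}
∂A: remove int from cl → {s,u,p}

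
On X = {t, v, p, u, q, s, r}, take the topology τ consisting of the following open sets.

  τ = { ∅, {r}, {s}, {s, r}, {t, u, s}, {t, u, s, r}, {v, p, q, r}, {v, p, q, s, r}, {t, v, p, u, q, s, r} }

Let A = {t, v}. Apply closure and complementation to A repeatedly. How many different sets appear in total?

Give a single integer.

complement {p, u, q, s, r}; its interior {s, r}; cl(A) = X∖{s, r} = {t, v, p, u, q}
With k = closure, c = complement:
  1. A     = {t, v}
  2. kA    = {t, v, p, u, q}
  3. cA    = {p, u, q, s, r}
  4. ckA   = {s, r}
  5. kcA   = {t, v, p, u, q, s, r}
  6. ckcA  = ∅
k, c of each give nothing new

6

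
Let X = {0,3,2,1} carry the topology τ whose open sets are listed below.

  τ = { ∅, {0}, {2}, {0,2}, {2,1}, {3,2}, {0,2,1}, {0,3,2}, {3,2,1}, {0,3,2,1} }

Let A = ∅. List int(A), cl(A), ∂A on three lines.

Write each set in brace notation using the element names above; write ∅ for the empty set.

open subsets of A: ∅; so int(A) = ∅
closure: X∖int(X∖A) = X∖{0,3,2,1} = ∅
∂A = ∅ minus ∅ = ∅

int(A) = ∅
cl(A)  = ∅
∂A     = ∅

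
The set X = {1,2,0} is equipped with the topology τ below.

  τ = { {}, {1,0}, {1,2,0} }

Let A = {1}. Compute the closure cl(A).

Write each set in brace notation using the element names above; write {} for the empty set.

{1,2,0}

closure: X∖int(X∖A) = X∖{} = {1,2,0}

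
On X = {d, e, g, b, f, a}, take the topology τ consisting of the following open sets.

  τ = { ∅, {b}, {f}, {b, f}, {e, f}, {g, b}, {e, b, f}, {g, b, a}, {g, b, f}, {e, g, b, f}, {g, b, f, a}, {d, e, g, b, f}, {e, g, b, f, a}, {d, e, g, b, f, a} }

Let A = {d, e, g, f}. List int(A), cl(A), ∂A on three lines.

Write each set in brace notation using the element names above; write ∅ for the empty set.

open subsets of A: ∅, {f}, {e, f}; so int(A) = {e, f}
closure: X∖int(X∖A) = X∖{b} = {d, e, g, f, a}
∂A = {d, e, g, f, a} minus {e, f} = {d, g, a}

int(A) = {e, f}
cl(A)  = {d, e, g, f, a}
∂A     = {d, g, a}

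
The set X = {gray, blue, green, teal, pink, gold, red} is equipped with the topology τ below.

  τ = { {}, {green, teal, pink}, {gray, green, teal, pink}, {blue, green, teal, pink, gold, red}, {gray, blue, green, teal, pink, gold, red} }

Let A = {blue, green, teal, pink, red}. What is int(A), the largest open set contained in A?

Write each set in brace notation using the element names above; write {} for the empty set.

opens ⊆ A: {}, {green, teal, pink}; union → int = {green, teal, pink}

{green, teal, pink}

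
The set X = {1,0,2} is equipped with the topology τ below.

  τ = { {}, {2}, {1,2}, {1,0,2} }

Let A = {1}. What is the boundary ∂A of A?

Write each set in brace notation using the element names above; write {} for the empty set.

U open, U⊆A: {}. int(A) = ⋃ = {}
X∖A={0,2}, int(X∖A)={2}, hence cl(A)={1,0}
∂A: remove int from cl → {1,0}

{1,0}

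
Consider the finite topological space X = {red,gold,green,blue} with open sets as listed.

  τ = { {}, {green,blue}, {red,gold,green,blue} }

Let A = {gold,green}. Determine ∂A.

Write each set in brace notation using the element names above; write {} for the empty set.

opens ⊆ A: {}; union → int = {}
complement {red,blue}; its interior {}; cl(A) = X∖{} = {red,gold,green,blue}
boundary = {red,gold,green,blue} ∖ {} = {red,gold,green,blue}

{red,gold,green,blue}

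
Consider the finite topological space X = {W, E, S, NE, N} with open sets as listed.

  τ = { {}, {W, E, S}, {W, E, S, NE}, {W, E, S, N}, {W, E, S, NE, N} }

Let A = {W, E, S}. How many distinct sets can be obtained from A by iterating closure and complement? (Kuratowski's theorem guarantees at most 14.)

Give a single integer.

4

X∖A={NE, N}, int(X∖A)={}, hence cl(A)={W, E, S, NE, N}
Orbit (k=closure, c=complement):
  1. A     = {W, E, S}
  2. kA    = {W, E, S, NE, N}
  3. cA    = {NE, N}
  4. ckA   = {}
(closed under both — stop)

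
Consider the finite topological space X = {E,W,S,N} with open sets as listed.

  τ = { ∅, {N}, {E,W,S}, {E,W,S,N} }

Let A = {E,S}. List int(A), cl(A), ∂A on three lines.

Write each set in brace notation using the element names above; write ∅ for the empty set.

int(A) = ∅
cl(A)  = {E,W,S}
∂A     = {E,W,S}

opens ⊆ A: ∅; union → int = ∅
complement {W,N}; its interior {N}; cl(A) = X∖{N} = {E,W,S}
boundary = {E,W,S} ∖ ∅ = {E,W,S}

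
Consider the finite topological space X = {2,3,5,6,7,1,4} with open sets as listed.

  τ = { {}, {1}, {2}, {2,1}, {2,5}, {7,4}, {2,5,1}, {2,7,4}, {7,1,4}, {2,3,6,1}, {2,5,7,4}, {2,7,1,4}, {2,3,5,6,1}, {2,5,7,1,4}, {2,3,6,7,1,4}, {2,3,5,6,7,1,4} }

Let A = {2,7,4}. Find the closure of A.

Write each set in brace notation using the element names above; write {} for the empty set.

complement {3,5,6,1}; its interior {1}; cl(A) = X∖{1} = {2,3,5,6,7,4}

{2,3,5,6,7,4}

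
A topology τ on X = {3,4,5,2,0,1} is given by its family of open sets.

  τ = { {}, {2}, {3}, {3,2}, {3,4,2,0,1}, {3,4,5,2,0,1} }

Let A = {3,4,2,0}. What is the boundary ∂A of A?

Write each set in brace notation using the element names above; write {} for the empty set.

opens ⊆ A: {}, {2}, {3}, {3,2}; union → int = {3,2}
complement {5,1}; its interior {}; cl(A) = X∖{} = {3,4,5,2,0,1}
boundary = {3,4,5,2,0,1} ∖ {3,2} = {4,5,0,1}

{4,5,0,1}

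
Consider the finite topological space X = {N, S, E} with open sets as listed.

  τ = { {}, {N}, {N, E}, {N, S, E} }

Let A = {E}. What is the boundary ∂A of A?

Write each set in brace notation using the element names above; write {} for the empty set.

interior: largest open inside A is {} (from {})
cl via duality: int({N, S}) = {N}, so X∖{N} = {S, E}
cl∖int = {S, E}

{S, E}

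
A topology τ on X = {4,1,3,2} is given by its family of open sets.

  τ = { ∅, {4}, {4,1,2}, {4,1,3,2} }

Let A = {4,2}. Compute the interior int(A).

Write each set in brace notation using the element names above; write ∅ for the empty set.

{4}

open subsets of A: ∅, {4}; so int(A) = {4}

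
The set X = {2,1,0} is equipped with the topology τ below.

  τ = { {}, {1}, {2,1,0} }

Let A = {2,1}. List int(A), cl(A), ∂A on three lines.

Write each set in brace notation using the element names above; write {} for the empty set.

open subsets of A: {}, {1}; so int(A) = {1}
closure: X∖int(X∖A) = X∖{} = {2,1,0}
∂A = {2,1,0} minus {1} = {2,0}

int(A) = {1}
cl(A)  = {2,1,0}
∂A     = {2,0}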